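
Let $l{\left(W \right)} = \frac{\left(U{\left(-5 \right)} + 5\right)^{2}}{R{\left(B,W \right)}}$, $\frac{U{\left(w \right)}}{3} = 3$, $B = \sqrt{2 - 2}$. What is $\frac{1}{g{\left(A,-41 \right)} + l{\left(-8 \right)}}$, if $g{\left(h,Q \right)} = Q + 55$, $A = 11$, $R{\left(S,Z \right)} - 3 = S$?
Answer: $\frac{3}{238} \approx 0.012605$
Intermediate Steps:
$B = 0$ ($B = \sqrt{0} = 0$)
$U{\left(w \right)} = 9$ ($U{\left(w \right)} = 3 \cdot 3 = 9$)
$R{\left(S,Z \right)} = 3 + S$
$g{\left(h,Q \right)} = 55 + Q$
$l{\left(W \right)} = \frac{196}{3}$ ($l{\left(W \right)} = \frac{\left(9 + 5\right)^{2}}{3 + 0} = \frac{14^{2}}{3} = 196 \cdot \frac{1}{3} = \frac{196}{3}$)
$\frac{1}{g{\left(A,-41 \right)} + l{\left(-8 \right)}} = \frac{1}{\left(55 - 41\right) + \frac{196}{3}} = \frac{1}{14 + \frac{196}{3}} = \frac{1}{\frac{238}{3}} = \frac{3}{238}$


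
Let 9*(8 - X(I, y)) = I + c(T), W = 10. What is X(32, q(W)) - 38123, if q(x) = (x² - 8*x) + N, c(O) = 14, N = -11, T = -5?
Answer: -343081/9 ≈ -38120.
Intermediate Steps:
q(x) = -11 + x² - 8*x (q(x) = (x² - 8*x) - 11 = -11 + x² - 8*x)
X(I, y) = 58/9 - I/9 (X(I, y) = 8 - (I + 14)/9 = 8 - (14 + I)/9 = 8 + (-14/9 - I/9) = 58/9 - I/9)
X(32, q(W)) - 38123 = (58/9 - ⅑*32) - 38123 = (58/9 - 32/9) - 38123 = 26/9 - 38123 = -343081/9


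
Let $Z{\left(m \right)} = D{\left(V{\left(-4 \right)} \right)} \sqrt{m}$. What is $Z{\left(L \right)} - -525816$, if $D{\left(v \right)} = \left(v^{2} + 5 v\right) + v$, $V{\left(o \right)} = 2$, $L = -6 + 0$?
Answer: $525816 + 16 i \sqrt{6} \approx 5.2582 \cdot 10^{5} + 39.192 i$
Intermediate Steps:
$L = -6$
$D{\left(v \right)} = v^{2} + 6 v$
$Z{\left(m \right)} = 16 \sqrt{m}$ ($Z{\left(m \right)} = 2 \left(6 + 2\right) \sqrt{m} = 2 \cdot 8 \sqrt{m} = 16 \sqrt{m}$)
$Z{\left(L \right)} - -525816 = 16 \sqrt{-6} - -525816 = 16 i \sqrt{6} + 525816 = 525816 + 16 i \sqrt{6}$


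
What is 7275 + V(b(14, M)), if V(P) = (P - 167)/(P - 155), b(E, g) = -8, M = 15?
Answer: 1186000/163 ≈ 7276.1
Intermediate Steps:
V(P) = (-167 + P)/(-155 + P)
7275 + V(b(14, M)) = 7275 + (-167 - 8)/(-155 - 8) = 7275 - 175/(-163) = 7275 - 1/163*(-175) = 7275 + 175/163 = 1186000/163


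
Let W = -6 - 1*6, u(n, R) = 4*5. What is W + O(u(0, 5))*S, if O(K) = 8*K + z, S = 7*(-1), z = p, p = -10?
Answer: -1062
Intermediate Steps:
z = -10
u(n, R) = 20
S = -7
O(K) = -10 + 8*K (O(K) = 8*K - 10 = -10 + 8*K)
W = -12 (W = -6 - 6 = -12)
W + O(u(0, 5))*S = -12 + (-10 + 8*20)*(-7) = -12 + (-10 + 160)*(-7) = -12 + 150*(-7) = -12 - 1050 = -1062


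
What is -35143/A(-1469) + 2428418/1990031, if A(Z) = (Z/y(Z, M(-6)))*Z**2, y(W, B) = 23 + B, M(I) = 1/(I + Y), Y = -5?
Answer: 749537643714346/614100528011113 ≈ 1.2205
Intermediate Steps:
M(I) = 1/(-5 + I) (M(I) = 1/(I - 5) = 1/(-5 + I))
A(Z) = 11*Z**3/252 (A(Z) = (Z/(23 + 1/(-5 - 6)))*Z**2 = (Z/(23 + 1/(-11)))*Z**2 = (Z/(23 - 1/11))*Z**2 = (Z/(252/11))*Z**2 = (Z*(11/252))*Z**2 = (11*Z/252)*Z**2 = 11*Z**3/252)
-35143/A(-1469) + 2428418/1990031 = -35143/((11/252)*(-1469)**3) + 2428418/1990031 = -35143/((11/252)*(-3170044709)) + 2428418*(1/1990031) = -35143/(-34870491799/252) + 2428418/1990031 = -35143*(-252/34870491799) + 2428418/1990031 = 78372/308588423 + 2428418/1990031 = 749537643714346/614100528011113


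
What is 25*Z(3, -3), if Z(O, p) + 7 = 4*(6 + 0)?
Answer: 425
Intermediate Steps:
Z(O, p) = 17 (Z(O, p) = -7 + 4*(6 + 0) = -7 + 4*6 = -7 + 24 = 17)
25*Z(3, -3) = 25*17 = 425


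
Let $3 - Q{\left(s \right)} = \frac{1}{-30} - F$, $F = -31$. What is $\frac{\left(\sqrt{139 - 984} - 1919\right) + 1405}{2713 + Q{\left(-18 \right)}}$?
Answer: $- \frac{15420}{80551} + \frac{390 i \sqrt{5}}{80551} \approx -0.19143 + 0.010826 i$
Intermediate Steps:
$Q{\left(s \right)} = - \frac{839}{30}$ ($Q{\left(s \right)} = 3 - \left(\frac{1}{-30} - -31\right) = 3 - \left(- \frac{1}{30} + 31\right) = 3 - \frac{929}{30} = - \frac{839}{30}$)
$\frac{\left(\sqrt{139 - 984} - 1919\right) + 1405}{2713 + Q{\left(-18 \right)}} = \frac{\left(\sqrt{139 - 984} - 1919\right) + 1405}{2713 - \frac{839}{30}} = \frac{\left(\sqrt{-845} - 1919\right) + 1405}{\frac{80551}{30}} = \left(\left(13 i \sqrt{5} - 1919\right) + 1405\right) \frac{30}{80551} = \left(\left(-1919 + 13 i \sqrt{5}\right) + 1405\right) \frac{30}{80551} = \left(-514 + 13 i \sqrt{5}\right) \frac{30}{80551} = - \frac{15420}{80551} + \frac{390 i \sqrt{5}}{80551}$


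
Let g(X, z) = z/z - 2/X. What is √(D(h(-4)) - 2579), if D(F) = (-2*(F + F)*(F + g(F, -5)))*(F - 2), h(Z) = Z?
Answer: I*√2339 ≈ 48.363*I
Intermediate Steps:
g(X, z) = 1 - 2/X
D(F) = -4*F*(-2 + F)*(F + (-2 + F)/F) (D(F) = (-2*(F + F)*(F + (-2 + F)/F))*(F - 2) = (-2*2*F*(F + (-2 + F)/F))*(-2 + F) = (-4*F*(F + (-2 + F)/F))*(-2 + F) = -4*F*(-2 + F)*(F + (-2 + F)/F))
√(D(h(-4)) - 2579) = √((-16 - 4*(-4)³ + 4*(-4)² + 16*(-4)) - 2579) = √((-16 - 4*(-64) + 4*16 - 64) - 2579) = √((-16 + 256 + 64 - 64) - 2579) = √(240 - 2579) = √(-2339) = I*√2339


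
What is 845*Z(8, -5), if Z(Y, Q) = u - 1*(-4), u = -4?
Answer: 0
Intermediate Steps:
Z(Y, Q) = 0 (Z(Y, Q) = -4 - 1*(-4) = -4 + 4 = 0)
845*Z(8, -5) = 845*0 = 0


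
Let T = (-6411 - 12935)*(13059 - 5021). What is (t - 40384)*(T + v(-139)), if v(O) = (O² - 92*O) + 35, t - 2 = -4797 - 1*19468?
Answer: 10050733995588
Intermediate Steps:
t = -24263 (t = 2 + (-4797 - 1*19468) = 2 + (-4797 - 19468) = 2 - 24265 = -24263)
v(O) = 35 + O² - 92*O
T = -155503148 (T = -19346*8038 = -155503148)
(t - 40384)*(T + v(-139)) = (-24263 - 40384)*(-155503148 + (35 + (-139)² - 92*(-139))) = -64647*(-155503148 + (35 + 19321 + 12788)) = -64647*(-155503148 + 32144) = -64647*(-155471004) = 10050733995588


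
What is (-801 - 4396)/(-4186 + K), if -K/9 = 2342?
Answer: 5197/25264 ≈ 0.20571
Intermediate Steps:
K = -21078 (K = -9*2342 = -21078)
(-801 - 4396)/(-4186 + K) = (-801 - 4396)/(-4186 - 21078) = -5197/(-25264) = -5197*(-1/25264) = 5197/25264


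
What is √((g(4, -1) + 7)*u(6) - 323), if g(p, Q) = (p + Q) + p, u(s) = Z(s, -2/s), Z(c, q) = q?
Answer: I*√2949/3 ≈ 18.102*I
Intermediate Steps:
u(s) = -2/s
g(p, Q) = Q + 2*p (g(p, Q) = (Q + p) + p = Q + 2*p)
√((g(4, -1) + 7)*u(6) - 323) = √(((-1 + 2*4) + 7)*(-2/6) - 323) = √(((-1 + 8) + 7)*(-2*⅙) - 323) = √((7 + 7)*(-⅓) - 323) = √(14*(-⅓) - 323) = √(-14/3 - 323) = √(-983/3) = I*√2949/3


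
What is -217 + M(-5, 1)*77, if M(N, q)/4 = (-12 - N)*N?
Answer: 10563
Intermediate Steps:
M(N, q) = 4*N*(-12 - N) (M(N, q) = 4*((-12 - N)*N) = 4*(N*(-12 - N)) = 4*N*(-12 - N))
-217 + M(-5, 1)*77 = -217 - 4*(-5)*(12 - 5)*77 = -217 - 4*(-5)*7*77 = -217 + 140*77 = -217 + 10780 = 10563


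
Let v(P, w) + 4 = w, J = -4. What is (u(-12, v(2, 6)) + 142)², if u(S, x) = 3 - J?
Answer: 22201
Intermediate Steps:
v(P, w) = -4 + w
u(S, x) = 7 (u(S, x) = 3 - 1*(-4) = 3 + 4 = 7)
(u(-12, v(2, 6)) + 142)² = (7 + 142)² = 149² = 22201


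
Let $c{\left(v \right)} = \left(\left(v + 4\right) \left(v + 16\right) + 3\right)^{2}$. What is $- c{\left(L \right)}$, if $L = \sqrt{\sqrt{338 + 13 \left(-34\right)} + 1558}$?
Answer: $- \left(1625 + 2 i \sqrt{26} + 20 \sqrt{2} \sqrt{779 + i \sqrt{26}}\right)^{2} \approx -5.8293 \cdot 10^{6} - 61721.0 i$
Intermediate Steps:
$L = \sqrt{1558 + 2 i \sqrt{26}}$ ($L = \sqrt{\sqrt{338 - 442} + 1558} = \sqrt{\sqrt{-104} + 1558} = \sqrt{2 i \sqrt{26} + 1558} = \sqrt{1558 + 2 i \sqrt{26}} \approx 39.472 + 0.1292 i$)
$c{\left(v \right)} = \left(3 + \left(4 + v\right) \left(16 + v\right)\right)^{2}$ ($c{\left(v \right)} = \left(\left(4 + v\right) \left(16 + v\right) + 3\right)^{2} = \left(3 + \left(4 + v\right) \left(16 + v\right)\right)^{2}$)
$- c{\left(L \right)} = - \left(67 + \left(\sqrt{1558 + 2 i \sqrt{26}}\right)^{2} + 20 \sqrt{1558 + 2 i \sqrt{26}}\right)^{2} = - \left(67 + \left(1558 + 2 i \sqrt{26}\right) + 20 \sqrt{1558 + 2 i \sqrt{26}}\right)^{2} = - \left(1625 + 20 \sqrt{1558 + 2 i \sqrt{26}} + 2 i \sqrt{26}\right)^{2}$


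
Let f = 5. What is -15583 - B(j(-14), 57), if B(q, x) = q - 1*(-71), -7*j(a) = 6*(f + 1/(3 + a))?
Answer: -1205034/77 ≈ -15650.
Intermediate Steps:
j(a) = -30/7 - 6/(7*(3 + a)) (j(a) = -6*(5 + 1/(3 + a))/7 = -(30 + 6/(3 + a))/7 = -30/7 - 6/(7*(3 + a)))
B(q, x) = 71 + q (B(q, x) = q + 71 = 71 + q)
-15583 - B(j(-14), 57) = -15583 - (71 + 6*(-16 - 5*(-14))/(7*(3 - 14))) = -15583 - (71 + (6/7)*(-16 + 70)/(-11)) = -15583 - (71 + (6/7)*(-1/11)*54) = -15583 - (71 - 324/77) = -15583 - 1*5143/77 = -15583 - 5143/77 = -1205034/77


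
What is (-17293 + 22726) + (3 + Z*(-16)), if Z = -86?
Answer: 6812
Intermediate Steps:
(-17293 + 22726) + (3 + Z*(-16)) = (-17293 + 22726) + (3 - 86*(-16)) = 5433 + (3 + 1376) = 5433 + 1379 = 6812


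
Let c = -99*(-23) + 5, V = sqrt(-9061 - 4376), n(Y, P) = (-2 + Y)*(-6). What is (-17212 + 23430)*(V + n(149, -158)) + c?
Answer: -5481994 + 18654*I*sqrt(1493) ≈ -5.482e+6 + 7.2078e+5*I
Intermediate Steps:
n(Y, P) = 12 - 6*Y
V = 3*I*sqrt(1493) (V = sqrt(-13437) = 3*I*sqrt(1493) ≈ 115.92*I)
c = 2282 (c = 2277 + 5 = 2282)
(-17212 + 23430)*(V + n(149, -158)) + c = (-17212 + 23430)*(3*I*sqrt(1493) + (12 - 6*149)) + 2282 = 6218*(3*I*sqrt(1493) + (12 - 894)) + 2282 = 6218*(3*I*sqrt(1493) - 882) + 2282 = 6218*(-882 + 3*I*sqrt(1493)) + 2282 = (-5484276 + 18654*I*sqrt(1493)) + 2282 = -5481994 + 18654*I*sqrt(1493)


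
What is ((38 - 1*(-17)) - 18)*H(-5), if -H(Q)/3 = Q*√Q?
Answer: 555*I*√5 ≈ 1241.0*I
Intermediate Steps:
H(Q) = -3*Q^(3/2) (H(Q) = -3*Q*√Q = -3*Q^(3/2))
((38 - 1*(-17)) - 18)*H(-5) = ((38 - 1*(-17)) - 18)*(-(-15)*I*√5) = ((38 + 17) - 18)*(-(-15)*I*√5) = (55 - 18)*(15*I*√5) = 37*(15*I*√5) = 555*I*√5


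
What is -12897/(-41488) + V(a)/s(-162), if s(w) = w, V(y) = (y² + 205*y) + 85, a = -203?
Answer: 2567827/1120176 ≈ 2.2923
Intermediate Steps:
V(y) = 85 + y² + 205*y
-12897/(-41488) + V(a)/s(-162) = -12897/(-41488) + (85 + (-203)² + 205*(-203))/(-162) = -12897*(-1/41488) + (85 + 41209 - 41615)*(-1/162) = 12897/41488 - 321*(-1/162) = 12897/41488 + 107/54 = 2567827/1120176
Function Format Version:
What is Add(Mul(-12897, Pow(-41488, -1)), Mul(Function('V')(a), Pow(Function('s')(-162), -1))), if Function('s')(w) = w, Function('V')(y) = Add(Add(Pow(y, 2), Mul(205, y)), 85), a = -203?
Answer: Rational(2567827, 1120176) ≈ 2.2923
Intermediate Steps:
Function('V')(y) = Add(85, Pow(y, 2), Mul(205, y))
Add(Mul(-12897, Pow(-41488, -1)), Mul(Function('V')(a), Pow(Function('s')(-162), -1))) = Add(Mul(-12897, Pow(-41488, -1)), Mul(Add(85, Pow(-203, 2), Mul(205, -203)), Pow(-162, -1))) = Add(Mul(-12897, Rational(-1, 41488)), Mul(Add(85, 41209, -41615), Rational(-1, 162))) = Add(Rational(12897, 41488), Mul(-321, Rational(-1, 162))) = Add(Rational(12897, 41488), Rational(107, 54)) = Rational(2567827, 1120176)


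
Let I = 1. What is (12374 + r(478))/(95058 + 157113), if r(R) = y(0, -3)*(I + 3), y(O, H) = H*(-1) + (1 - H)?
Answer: 1378/28019 ≈ 0.049181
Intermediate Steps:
y(O, H) = 1 - 2*H (y(O, H) = -H + (1 - H) = 1 - 2*H)
r(R) = 28 (r(R) = (1 - 2*(-3))*(1 + 3) = (1 + 6)*4 = 7*4 = 28)
(12374 + r(478))/(95058 + 157113) = (12374 + 28)/(95058 + 157113) = 12402/252171 = 12402*(1/252171) = 1378/28019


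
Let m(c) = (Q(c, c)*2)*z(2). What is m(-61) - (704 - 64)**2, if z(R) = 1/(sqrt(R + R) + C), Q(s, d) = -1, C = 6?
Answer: -1638401/4 ≈ -4.0960e+5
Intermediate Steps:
z(R) = 1/(6 + sqrt(2)*sqrt(R)) (z(R) = 1/(sqrt(R + R) + 6) = 1/(sqrt(2*R) + 6) = 1/(sqrt(2)*sqrt(R) + 6) = 1/(6 + sqrt(2)*sqrt(R)))
m(c) = -1/4 (m(c) = (-1*2)/(6 + sqrt(2)*sqrt(2)) = -2/(6 + 2) = -2/8 = -2*1/8 = -1/4)
m(-61) - (704 - 64)**2 = -1/4 - (704 - 64)**2 = -1/4 - 1*640**2 = -1/4 - 1*409600 = -1/4 - 409600 = -1638401/4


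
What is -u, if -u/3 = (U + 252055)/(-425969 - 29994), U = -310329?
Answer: 174822/455963 ≈ 0.38341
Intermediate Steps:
u = -174822/455963 (u = -3*(-310329 + 252055)/(-425969 - 29994) = -(-174822)/(-455963) = -(-174822)*(-1)/455963 = -3*58274/455963 = -174822/455963 ≈ -0.38341)
-u = -1*(-174822/455963) = 174822/455963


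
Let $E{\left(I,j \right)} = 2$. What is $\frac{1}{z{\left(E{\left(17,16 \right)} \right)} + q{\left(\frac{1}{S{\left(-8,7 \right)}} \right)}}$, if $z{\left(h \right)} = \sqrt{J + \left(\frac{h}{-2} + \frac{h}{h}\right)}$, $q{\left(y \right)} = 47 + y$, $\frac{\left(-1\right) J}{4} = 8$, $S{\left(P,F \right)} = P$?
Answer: $\frac{3000}{142673} - \frac{256 i \sqrt{2}}{142673} \approx 0.021027 - 0.0025375 i$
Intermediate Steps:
$J = -32$ ($J = \left(-4\right) 8 = -32$)
$z{\left(h \right)} = \sqrt{-31 - \frac{h}{2}}$ ($z{\left(h \right)} = \sqrt{-32 + \left(\frac{h}{-2} + \frac{h}{h}\right)} = \sqrt{-32 + \left(h \left(- \frac{1}{2}\right) + 1\right)} = \sqrt{-32 - \left(-1 + \frac{h}{2}\right)} = \sqrt{-31 - \frac{h}{2}}$)
$\frac{1}{z{\left(E{\left(17,16 \right)} \right)} + q{\left(\frac{1}{S{\left(-8,7 \right)}} \right)}} = \frac{1}{\frac{\sqrt{-124 - 4}}{2} + \left(47 + \frac{1}{-8}\right)} = \frac{1}{\frac{\sqrt{-124 - 4}}{2} + \left(47 - \frac{1}{8}\right)} = \frac{1}{\frac{\sqrt{-128}}{2} + \frac{375}{8}} = \frac{1}{\frac{8 i \sqrt{2}}{2} + \frac{375}{8}} = \frac{1}{4 i \sqrt{2} + \frac{375}{8}} = \frac{1}{\frac{375}{8} + 4 i \sqrt{2}}$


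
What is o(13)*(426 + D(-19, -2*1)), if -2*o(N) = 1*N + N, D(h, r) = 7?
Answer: -5629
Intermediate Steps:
o(N) = -N (o(N) = -(1*N + N)/2 = -(N + N)/2 = -N)
o(13)*(426 + D(-19, -2*1)) = (-1*13)*(426 + 7) = -13*433 = -5629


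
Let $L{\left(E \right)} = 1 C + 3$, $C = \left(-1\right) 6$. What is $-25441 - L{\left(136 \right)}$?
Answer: $-25438$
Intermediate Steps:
$C = -6$
$L{\left(E \right)} = -3$ ($L{\left(E \right)} = 1 \left(-6\right) + 3 = -6 + 3 = -3$)
$-25441 - L{\left(136 \right)} = -25441 - -3 = -25441 + 3 = -25438$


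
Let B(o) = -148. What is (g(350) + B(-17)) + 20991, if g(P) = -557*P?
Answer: -174107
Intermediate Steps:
(g(350) + B(-17)) + 20991 = (-557*350 - 148) + 20991 = (-194950 - 148) + 20991 = -195098 + 20991 = -174107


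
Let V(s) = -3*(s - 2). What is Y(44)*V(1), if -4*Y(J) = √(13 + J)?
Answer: -3*√57/4 ≈ -5.6624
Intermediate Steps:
Y(J) = -√(13 + J)/4
V(s) = 6 - 3*s (V(s) = -3*(-2 + s) = 6 - 3*s)
Y(44)*V(1) = (-√(13 + 44)/4)*(6 - 3*1) = (-√57/4)*(6 - 3) = -√57/4*3 = -3*√57/4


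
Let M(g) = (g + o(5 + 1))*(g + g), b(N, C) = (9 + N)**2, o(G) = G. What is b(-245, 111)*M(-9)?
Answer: 3007584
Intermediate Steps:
M(g) = 2*g*(6 + g) (M(g) = (g + (5 + 1))*(g + g) = (g + 6)*(2*g) = (6 + g)*(2*g) = 2*g*(6 + g))
b(-245, 111)*M(-9) = (9 - 245)**2*(2*(-9)*(6 - 9)) = (-236)**2*(2*(-9)*(-3)) = 55696*54 = 3007584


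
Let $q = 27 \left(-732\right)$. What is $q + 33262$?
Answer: $13498$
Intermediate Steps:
$q = -19764$
$q + 33262 = -19764 + 33262 = 13498$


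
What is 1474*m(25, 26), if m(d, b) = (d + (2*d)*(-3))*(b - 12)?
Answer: -2579500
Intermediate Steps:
m(d, b) = -5*d*(-12 + b) (m(d, b) = (d - 6*d)*(-12 + b) = (-5*d)*(-12 + b) = -5*d*(-12 + b))
1474*m(25, 26) = 1474*(5*25*(12 - 1*26)) = 1474*(5*25*(12 - 26)) = 1474*(5*25*(-14)) = 1474*(-1750) = -2579500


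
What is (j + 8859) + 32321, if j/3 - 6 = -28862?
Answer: -45388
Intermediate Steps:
j = -86568 (j = 18 + 3*(-28862) = 18 - 86586 = -86568)
(j + 8859) + 32321 = (-86568 + 8859) + 32321 = -77709 + 32321 = -45388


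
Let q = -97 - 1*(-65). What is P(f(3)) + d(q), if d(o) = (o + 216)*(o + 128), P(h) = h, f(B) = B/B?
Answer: 17665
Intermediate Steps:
f(B) = 1
q = -32 (q = -97 + 65 = -32)
d(o) = (128 + o)*(216 + o) (d(o) = (216 + o)*(128 + o) = (128 + o)*(216 + o))
P(f(3)) + d(q) = 1 + (27648 + (-32)**2 + 344*(-32)) = 1 + (27648 + 1024 - 11008) = 1 + 17664 = 17665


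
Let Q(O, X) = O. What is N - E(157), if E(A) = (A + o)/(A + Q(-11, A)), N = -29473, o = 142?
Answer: -4303357/146 ≈ -29475.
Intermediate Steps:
E(A) = (142 + A)/(-11 + A) (E(A) = (A + 142)/(A - 11) = (142 + A)/(-11 + A))
N - E(157) = -29473 - (142 + 157)/(-11 + 157) = -29473 - 299/146 = -4303357/146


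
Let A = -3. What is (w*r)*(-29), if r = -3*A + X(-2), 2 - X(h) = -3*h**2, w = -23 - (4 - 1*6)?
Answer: 14007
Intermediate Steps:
w = -21 (w = -23 - (4 - 6) = -23 - 1*(-2) = -23 + 2 = -21)
X(h) = 2 + 3*h**2 (X(h) = 2 - (-3)*h**2 = 2 + 3*h**2)
r = 23 (r = -3*(-3) + (2 + 3*(-2)**2) = 9 + (2 + 3*4) = 9 + (2 + 12) = 9 + 14 = 23)
(w*r)*(-29) = -21*23*(-29) = -483*(-29) = 14007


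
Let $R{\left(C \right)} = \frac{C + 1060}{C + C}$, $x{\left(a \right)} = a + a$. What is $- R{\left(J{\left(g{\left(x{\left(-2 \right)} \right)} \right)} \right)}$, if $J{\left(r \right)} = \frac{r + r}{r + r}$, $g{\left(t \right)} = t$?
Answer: $- \frac{1061}{2} \approx -530.5$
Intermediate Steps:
$x{\left(a \right)} = 2 a$
$J{\left(r \right)} = 1$ ($J{\left(r \right)} = \frac{2 r}{2 r} = 2 r \frac{1}{2 r} = 1$)
$R{\left(C \right)} = \frac{1060 + C}{2 C}$
$- R{\left(J{\left(g{\left(x{\left(-2 \right)} \right)} \right)} \right)} = - \frac{1060 + 1}{2 \cdot 1} = - \frac{1 \cdot 1061}{2} = \left(-1\right) \frac{1061}{2} = - \frac{1061}{2}$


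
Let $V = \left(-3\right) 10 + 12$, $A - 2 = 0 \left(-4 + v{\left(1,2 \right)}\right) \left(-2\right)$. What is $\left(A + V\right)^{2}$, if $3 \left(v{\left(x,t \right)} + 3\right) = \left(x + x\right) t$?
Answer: $256$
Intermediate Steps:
$v{\left(x,t \right)} = -3 + \frac{2 t x}{3}$ ($v{\left(x,t \right)} = -3 + \frac{\left(x + x\right) t}{3} = -3 + \frac{2 x t}{3} = -3 + \frac{2 t x}{3}$)
$A = 2$ ($A = 2 + 0 \left(-4 - \left(3 - \frac{4}{3}\right)\right) \left(-2\right) = 2 + 0 \left(-4 + \left(-3 + \frac{4}{3}\right)\right) \left(-2\right) = 2 + 0 \left(-4 - \frac{5}{3}\right) \left(-2\right) = 2 + 0 \left(- \frac{17}{3}\right) \left(-2\right) = 2 + 0 \left(-2\right) = 2 + 0 = 2$)
$V = -18$ ($V = -30 + 12 = -18$)
$\left(A + V\right)^{2} = \left(2 - 18\right)^{2} = \left(-16\right)^{2} = 256$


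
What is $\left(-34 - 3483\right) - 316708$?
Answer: $-320225$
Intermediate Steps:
$\left(-34 - 3483\right) - 316708 = -3517 - 316708 = -320225$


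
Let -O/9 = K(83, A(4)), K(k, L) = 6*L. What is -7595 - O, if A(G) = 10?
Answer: -7055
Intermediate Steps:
O = -540 (O = -54*10 = -9*60 = -540)
-7595 - O = -7595 - 1*(-540) = -7595 + 540 = -7055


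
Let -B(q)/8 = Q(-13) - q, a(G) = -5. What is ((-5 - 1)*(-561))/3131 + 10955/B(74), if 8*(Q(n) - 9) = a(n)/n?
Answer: 13389677/604283 ≈ 22.158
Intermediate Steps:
Q(n) = 9 - 5/(8*n) (Q(n) = 9 + (-5/n)/8 = 9 - 5/(8*n))
B(q) = -941/13 + 8*q (B(q) = -8*((9 - 5/8/(-13)) - q) = -8*((9 - 5/8*(-1/13)) - q) = -8*((9 + 5/104) - q) = -8*(941/104 - q) = -941/13 + 8*q)
((-5 - 1)*(-561))/3131 + 10955/B(74) = ((-5 - 1)*(-561))/3131 + 10955/(-941/13 + 8*74) = -6*(-561)*(1/3131) + 10955/(-941/13 + 592) = 3366*(1/3131) + 10955/(6755/13) = 3366/3131 + 10955*(13/6755) = 3366/3131 + 4069/193 = 13389677/604283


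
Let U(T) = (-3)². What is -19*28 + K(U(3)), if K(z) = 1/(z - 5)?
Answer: -2127/4 ≈ -531.75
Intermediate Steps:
U(T) = 9
K(z) = 1/(-5 + z)
-19*28 + K(U(3)) = -19*28 + 1/(-5 + 9) = -532 + 1/4 = -532 + ¼ = -2127/4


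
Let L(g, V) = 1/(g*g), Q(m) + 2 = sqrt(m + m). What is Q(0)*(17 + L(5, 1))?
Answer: -852/25 ≈ -34.080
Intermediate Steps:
Q(m) = -2 + sqrt(2)*sqrt(m) (Q(m) = -2 + sqrt(m + m) = -2 + sqrt(2*m) = -2 + sqrt(2)*sqrt(m))
L(g, V) = g**(-2) (L(g, V) = 1/(g**2) = g**(-2))
Q(0)*(17 + L(5, 1)) = (-2 + sqrt(2)*sqrt(0))*(17 + 5**(-2)) = (-2 + sqrt(2)*0)*(17 + 1/25) = (-2 + 0)*(426/25) = -2*426/25 = -852/25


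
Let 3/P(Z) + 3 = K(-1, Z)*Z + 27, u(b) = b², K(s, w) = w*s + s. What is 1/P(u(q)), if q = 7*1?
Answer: -2426/3 ≈ -808.67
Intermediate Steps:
q = 7
K(s, w) = s + s*w (K(s, w) = s*w + s = s + s*w)
P(Z) = 3/(24 + Z*(-1 - Z)) (P(Z) = 3/(-3 + ((-(1 + Z))*Z + 27)) = 3/(-3 + ((-1 - Z)*Z + 27)) = 3/(-3 + (Z*(-1 - Z) + 27)) = 3/(-3 + (27 + Z*(-1 - Z))) = 3/(24 + Z*(-1 - Z)))
1/P(u(q)) = 1/(-3/(-24 + 7²*(1 + 7²))) = 1/(-3/(-24 + 49*(1 + 49))) = 1/(-3/(-24 + 49*50)) = 1/(-3/(-24 + 2450)) = 1/(-3/2426) = -2426/3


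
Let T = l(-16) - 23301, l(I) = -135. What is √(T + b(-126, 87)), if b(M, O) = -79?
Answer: I*√23515 ≈ 153.35*I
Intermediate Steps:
T = -23436 (T = -135 - 23301 = -23436)
√(T + b(-126, 87)) = √(-23436 - 79) = √(-23515) = I*√23515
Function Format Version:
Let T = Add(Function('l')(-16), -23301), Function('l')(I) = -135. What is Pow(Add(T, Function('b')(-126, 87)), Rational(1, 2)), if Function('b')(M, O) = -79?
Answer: Mul(I, Pow(23515, Rational(1, 2))) ≈ Mul(153.35, I)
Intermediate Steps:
T = -23436 (T = Add(-135, -23301) = -23436)
Pow(Add(T, Function('b')(-126, 87)), Rational(1, 2)) = Pow(Add(-23436, -79), Rational(1, 2)) = Pow(-23515, Rational(1, 2)) = Mul(I, Pow(23515, Rational(1, 2)))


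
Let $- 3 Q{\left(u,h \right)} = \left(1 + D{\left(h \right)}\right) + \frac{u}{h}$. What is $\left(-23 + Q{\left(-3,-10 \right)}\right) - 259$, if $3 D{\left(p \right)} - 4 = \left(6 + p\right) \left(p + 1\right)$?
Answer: $- \frac{25819}{90} \approx -286.88$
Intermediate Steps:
$D{\left(p \right)} = \frac{4}{3} + \frac{\left(1 + p\right) \left(6 + p\right)}{3}$ ($D{\left(p \right)} = \frac{4}{3} + \frac{\left(6 + p\right) \left(p + 1\right)}{3} = \frac{4}{3} + \frac{\left(6 + p\right) \left(1 + p\right)}{3} = \frac{4}{3} + \frac{\left(1 + p\right) \left(6 + p\right)}{3}$)
$Q{\left(u,h \right)} = - \frac{13}{9} - \frac{7 h}{9} - \frac{h^{2}}{9} - \frac{u}{3 h}$ ($Q{\left(u,h \right)} = - \frac{\left(1 + \left(\frac{10}{3} + \frac{h^{2}}{3} + \frac{7 h}{3}\right)\right) + \frac{u}{h}}{3} = - \frac{\left(\frac{13}{3} + \frac{h^{2}}{3} + \frac{7 h}{3}\right) + \frac{u}{h}}{3} = - \frac{\frac{13}{3} + \frac{h^{2}}{3} + \frac{7 h}{3} + \frac{u}{h}}{3} = - \frac{13}{9} - \frac{7 h}{9} - \frac{h^{2}}{9} - \frac{u}{3 h}$)
$\left(-23 + Q{\left(-3,-10 \right)}\right) - 259 = \left(-23 + \frac{\left(-3\right) \left(-3\right) - - 10 \left(13 + \left(-10\right)^{2} + 7 \left(-10\right)\right)}{9 \left(-10\right)}\right) - 259 = \left(-23 + \frac{1}{9} \left(- \frac{1}{10}\right) \left(9 - - 10 \left(13 + 100 - 70\right)\right)\right) - 259 = \left(-23 + \frac{1}{9} \left(- \frac{1}{10}\right) \left(9 - \left(-10\right) 43\right)\right) - 259 = \left(-23 + \frac{1}{9} \left(- \frac{1}{10}\right) \left(9 + 430\right)\right) - 259 = \left(-23 + \frac{1}{9} \left(- \frac{1}{10}\right) 439\right) - 259 = \left(-23 - \frac{439}{90}\right) - 259 = - \frac{2509}{90} - 259 = - \frac{25819}{90}$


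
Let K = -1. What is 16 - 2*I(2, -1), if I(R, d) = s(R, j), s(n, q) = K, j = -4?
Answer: 18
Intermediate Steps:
s(n, q) = -1
I(R, d) = -1
16 - 2*I(2, -1) = 16 - 2*(-1) = 16 + 2 = 18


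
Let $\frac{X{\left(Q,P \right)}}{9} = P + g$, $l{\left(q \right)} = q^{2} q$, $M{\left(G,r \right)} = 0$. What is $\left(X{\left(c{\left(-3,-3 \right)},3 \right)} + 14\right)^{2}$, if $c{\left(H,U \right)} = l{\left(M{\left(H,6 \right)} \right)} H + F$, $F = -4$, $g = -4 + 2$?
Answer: $529$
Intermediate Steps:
$g = -2$
$l{\left(q \right)} = q^{3}$
$c{\left(H,U \right)} = -4$ ($c{\left(H,U \right)} = 0^{3} H - 4 = 0 H - 4 = 0 - 4 = -4$)
$X{\left(Q,P \right)} = -18 + 9 P$ ($X{\left(Q,P \right)} = 9 \left(P - 2\right) = 9 \left(-2 + P\right) = -18 + 9 P$)
$\left(X{\left(c{\left(-3,-3 \right)},3 \right)} + 14\right)^{2} = \left(\left(-18 + 9 \cdot 3\right) + 14\right)^{2} = \left(\left(-18 + 27\right) + 14\right)^{2} = \left(9 + 14\right)^{2} = 23^{2} = 529$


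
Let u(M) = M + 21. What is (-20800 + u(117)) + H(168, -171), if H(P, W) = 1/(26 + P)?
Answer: -4008427/194 ≈ -20662.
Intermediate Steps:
u(M) = 21 + M
(-20800 + u(117)) + H(168, -171) = (-20800 + (21 + 117)) + 1/(26 + 168) = (-20800 + 138) + 1/194 = -20662 + 1/194 = -4008427/194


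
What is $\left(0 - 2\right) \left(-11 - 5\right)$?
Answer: $32$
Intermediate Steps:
$\left(0 - 2\right) \left(-11 - 5\right) = \left(0 - 2\right) \left(-16\right) = \left(-2\right) \left(-16\right) = 32$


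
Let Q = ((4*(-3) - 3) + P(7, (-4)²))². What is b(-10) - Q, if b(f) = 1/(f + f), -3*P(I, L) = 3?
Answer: -5121/20 ≈ -256.05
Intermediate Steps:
P(I, L) = -1 (P(I, L) = -⅓*3 = -1)
b(f) = 1/(2*f)
Q = 256 (Q = ((4*(-3) - 3) - 1)² = ((-12 - 3) - 1)² = (-15 - 1)² = (-16)² = 256)
b(-10) - Q = (½)/(-10) - 1*256 = (½)*(-⅒) - 256 = -1/20 - 256 = -5121/20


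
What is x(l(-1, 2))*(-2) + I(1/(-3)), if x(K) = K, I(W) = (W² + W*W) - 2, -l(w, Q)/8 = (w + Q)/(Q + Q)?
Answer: 20/9 ≈ 2.2222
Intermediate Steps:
l(w, Q) = -4*(Q + w)/Q (l(w, Q) = -8*(w + Q)/(Q + Q) = -8*(Q + w)/(2*Q) = -8*(Q + w)*1/(2*Q) = -4*(Q + w)/Q)
I(W) = -2 + 2*W² (I(W) = (W² + W²) - 2 = 2*W² - 2 = -2 + 2*W²)
x(l(-1, 2))*(-2) + I(1/(-3)) = (-4 - 4*(-1)/2)*(-2) + (-2 + 2*(1/(-3))²) = (-4 - 4*(-1)*½)*(-2) + (-2 + 2*(-⅓)²) = (-4 + 2)*(-2) + (-2 + 2*(⅑)) = -2*(-2) + (-2 + 2/9) = 4 - 16/9 = 20/9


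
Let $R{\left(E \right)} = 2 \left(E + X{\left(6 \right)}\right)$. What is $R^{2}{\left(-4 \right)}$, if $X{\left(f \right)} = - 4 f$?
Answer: $3136$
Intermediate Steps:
$R{\left(E \right)} = -48 + 2 E$ ($R{\left(E \right)} = 2 \left(E - 24\right) = 2 \left(-24 + E\right) = -48 + 2 E$)
$R^{2}{\left(-4 \right)} = \left(-48 + 2 \left(-4\right)\right)^{2} = \left(-48 - 8\right)^{2} = \left(-56\right)^{2} = 3136$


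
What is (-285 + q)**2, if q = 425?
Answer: 19600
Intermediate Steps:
(-285 + q)**2 = (-285 + 425)**2 = 140**2 = 19600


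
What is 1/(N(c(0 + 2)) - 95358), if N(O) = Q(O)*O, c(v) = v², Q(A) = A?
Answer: -1/95342 ≈ -1.0489e-5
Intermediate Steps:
N(O) = O² (N(O) = O*O = O²)
1/(N(c(0 + 2)) - 95358) = 1/(((0 + 2)²)² - 95358) = 1/((2²)² - 95358) = 1/(4² - 95358) = 1/(16 - 95358) = 1/(-95342) = -1/95342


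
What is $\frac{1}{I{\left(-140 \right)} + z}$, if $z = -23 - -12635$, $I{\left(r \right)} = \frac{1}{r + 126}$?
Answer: $\frac{14}{176567} \approx 7.929 \cdot 10^{-5}$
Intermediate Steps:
$I{\left(r \right)} = \frac{1}{126 + r}$
$z = 12612$ ($z = -23 + 12635 = 12612$)
$\frac{1}{I{\left(-140 \right)} + z} = \frac{1}{\frac{1}{126 - 140} + 12612} = \frac{1}{\frac{1}{-14} + 12612} = \frac{1}{- \frac{1}{14} + 12612} = \frac{1}{\frac{176567}{14}} = \frac{14}{176567}$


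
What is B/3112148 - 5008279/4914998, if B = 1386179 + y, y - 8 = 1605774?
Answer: -440511571107/7648100597852 ≈ -0.057598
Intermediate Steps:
y = 1605782 (y = 8 + 1605774 = 1605782)
B = 2991961 (B = 1386179 + 1605782 = 2991961)
B/3112148 - 5008279/4914998 = 2991961/3112148 - 5008279/4914998 = -440511571107/7648100597852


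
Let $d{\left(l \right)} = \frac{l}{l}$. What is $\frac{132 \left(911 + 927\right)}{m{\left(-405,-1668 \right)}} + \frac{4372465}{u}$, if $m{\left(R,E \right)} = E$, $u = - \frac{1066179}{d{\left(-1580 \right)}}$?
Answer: $- \frac{22163779657}{148198881} \approx -149.55$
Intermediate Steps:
$d{\left(l \right)} = 1$
$u = -1066179$ ($u = - \frac{1066179}{1} = \left(-1066179\right) 1 = -1066179$)
$\frac{132 \left(911 + 927\right)}{m{\left(-405,-1668 \right)}} + \frac{4372465}{u} = \frac{132 \left(911 + 927\right)}{-1668} + \frac{4372465}{-1066179} = 132 \cdot 1838 \left(- \frac{1}{1668}\right) + 4372465 \left(- \frac{1}{1066179}\right) = 242616 \left(- \frac{1}{1668}\right) - \frac{4372465}{1066179} = - \frac{20218}{139} - \frac{4372465}{1066179} = - \frac{22163779657}{148198881}$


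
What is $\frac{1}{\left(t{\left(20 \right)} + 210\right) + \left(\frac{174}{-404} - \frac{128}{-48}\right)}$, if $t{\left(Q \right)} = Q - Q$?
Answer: $\frac{606}{128615} \approx 0.0047117$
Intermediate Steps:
$t{\left(Q \right)} = 0$
$\frac{1}{\left(t{\left(20 \right)} + 210\right) + \left(\frac{174}{-404} - \frac{128}{-48}\right)} = \frac{1}{\left(0 + 210\right) + \left(\frac{174}{-404} - \frac{128}{-48}\right)} = \frac{1}{210 + \left(174 \left(- \frac{1}{404}\right) - - \frac{8}{3}\right)} = \frac{1}{210 + \left(- \frac{87}{202} + \frac{8}{3}\right)} = \frac{1}{210 + \frac{1355}{606}} = \frac{1}{\frac{128615}{606}} = \frac{606}{128615}$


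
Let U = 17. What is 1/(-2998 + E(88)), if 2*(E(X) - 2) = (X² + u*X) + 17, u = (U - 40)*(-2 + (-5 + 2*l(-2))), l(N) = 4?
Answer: -2/255 ≈ -0.0078431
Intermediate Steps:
u = -23 (u = (17 - 40)*(-2 + (-5 + 2*4)) = -23*(-2 + (-5 + 8)) = -23*(-2 + 3) = -23*1 = -23)
E(X) = 21/2 + X²/2 - 23*X/2 (E(X) = 2 + ((X² - 23*X) + 17)/2 = 2 + (17 + X² - 23*X)/2 = 2 + (17/2 + X²/2 - 23*X/2) = 21/2 + X²/2 - 23*X/2)
1/(-2998 + E(88)) = 1/(-2998 + (21/2 + (½)*88² - 23/2*88)) = 1/(-2998 + (21/2 + (½)*7744 - 1012)) = 1/(-2998 + (21/2 + 3872 - 1012)) = 1/(-2998 + 5741/2) = 1/(-255/2) = -2/255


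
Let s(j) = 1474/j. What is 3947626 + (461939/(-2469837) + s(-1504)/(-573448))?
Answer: 4204517413362274946477/1065074962157952 ≈ 3.9476e+6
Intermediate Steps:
3947626 + (461939/(-2469837) + s(-1504)/(-573448)) = 3947626 + (461939/(-2469837) + (1474/(-1504))/(-573448)) = 3947626 + (461939*(-1/2469837) + (1474*(-1/1504))*(-1/573448)) = 3947626 + (-461939/2469837 - 737/752*(-1/573448)) = 3947626 + (-461939/2469837 + 737/431232896) = 3947626 - 199201472475475/1065074962157952 = 4204517413362274946477/1065074962157952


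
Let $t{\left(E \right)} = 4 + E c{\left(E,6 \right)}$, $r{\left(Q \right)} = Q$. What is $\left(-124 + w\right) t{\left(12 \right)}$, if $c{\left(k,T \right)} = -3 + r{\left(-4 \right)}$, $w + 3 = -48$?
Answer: $14000$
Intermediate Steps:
$w = -51$ ($w = -3 - 48 = -51$)
$c{\left(k,T \right)} = -7$ ($c{\left(k,T \right)} = -3 - 4 = -7$)
$t{\left(E \right)} = 4 - 7 E$ ($t{\left(E \right)} = 4 + E \left(-7\right) = 4 - 7 E$)
$\left(-124 + w\right) t{\left(12 \right)} = \left(-124 - 51\right) \left(4 - 84\right) = - 175 \left(4 - 84\right) = \left(-175\right) \left(-80\right) = 14000$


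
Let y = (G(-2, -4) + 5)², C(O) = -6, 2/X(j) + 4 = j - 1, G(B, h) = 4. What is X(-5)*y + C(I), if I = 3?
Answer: -111/5 ≈ -22.200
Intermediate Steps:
X(j) = 2/(-5 + j) (X(j) = 2/(-4 + (j - 1)) = 2/(-4 + (-1 + j)) = 2/(-5 + j))
y = 81 (y = (4 + 5)² = 9² = 81)
X(-5)*y + C(I) = (2/(-5 - 5))*81 - 6 = (2/(-10))*81 - 6 = (2*(-⅒))*81 - 6 = -⅕*81 - 6 = -81/5 - 6 = -111/5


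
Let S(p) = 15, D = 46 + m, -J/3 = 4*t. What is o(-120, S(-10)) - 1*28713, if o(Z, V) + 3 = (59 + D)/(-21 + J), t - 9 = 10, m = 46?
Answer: -7150435/249 ≈ -28717.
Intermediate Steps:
t = 19 (t = 9 + 10 = 19)
J = -228 (J = -12*19 = -3*76 = -228)
D = 92 (D = 46 + 46 = 92)
o(Z, V) = -898/249 (o(Z, V) = -3 + (59 + 92)/(-21 - 228) = -3 + 151/(-249) = -3 + 151*(-1/249) = -3 - 151/249 = -898/249)
o(-120, S(-10)) - 1*28713 = -898/249 - 1*28713 = -898/249 - 28713 = -7150435/249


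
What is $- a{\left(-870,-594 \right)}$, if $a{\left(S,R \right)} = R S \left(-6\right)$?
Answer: $3100680$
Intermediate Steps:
$a{\left(S,R \right)} = - 6 R S$
$- a{\left(-870,-594 \right)} = - \left(-6\right) \left(-594\right) \left(-870\right) = \left(-1\right) \left(-3100680\right) = 3100680$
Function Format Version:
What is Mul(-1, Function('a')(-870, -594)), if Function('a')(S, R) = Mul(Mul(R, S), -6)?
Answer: 3100680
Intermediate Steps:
Function('a')(S, R) = Mul(-6, R, S)
Mul(-1, Function('a')(-870, -594)) = Mul(-1, Mul(-6, -594, -870)) = Mul(-1, -3100680) = 3100680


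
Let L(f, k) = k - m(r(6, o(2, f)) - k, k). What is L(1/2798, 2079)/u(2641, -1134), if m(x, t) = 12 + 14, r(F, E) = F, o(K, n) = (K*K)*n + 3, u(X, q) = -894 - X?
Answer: -2053/3535 ≈ -0.58076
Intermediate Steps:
o(K, n) = 3 + n*K² (o(K, n) = K²*n + 3 = n*K² + 3 = 3 + n*K²)
m(x, t) = 26
L(f, k) = -26 + k (L(f, k) = k - 1*26 = k - 26 = -26 + k)
L(1/2798, 2079)/u(2641, -1134) = (-26 + 2079)/(-894 - 1*2641) = 2053/(-894 - 2641) = 2053/(-3535) = 2053*(-1/3535) = -2053/3535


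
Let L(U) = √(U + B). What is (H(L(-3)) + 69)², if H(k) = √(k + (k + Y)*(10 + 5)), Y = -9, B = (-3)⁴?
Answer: (69 + √(-135 + 16*√78))² ≈ 5113.9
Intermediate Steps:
B = 81
L(U) = √(81 + U) (L(U) = √(U + 81) = √(81 + U))
H(k) = √(-135 + 16*k) (H(k) = √(k + (k - 9)*(10 + 5)) = √(k + (-9 + k)*15) = √(k + (-135 + 15*k)) = √(-135 + 16*k))
(H(L(-3)) + 69)² = (√(-135 + 16*√(81 - 3)) + 69)² = (√(-135 + 16*√78) + 69)² = (69 + √(-135 + 16*√78))²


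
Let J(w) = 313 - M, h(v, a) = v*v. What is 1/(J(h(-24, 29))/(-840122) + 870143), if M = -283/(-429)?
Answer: 180206169/156805136445170 ≈ 1.1492e-6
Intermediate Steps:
M = 283/429 (M = -283*(-1/429) = 283/429 ≈ 0.65967)
h(v, a) = v²
J(w) = 133994/429 (J(w) = 313 - 1*283/429 = 313 - 283/429 = 133994/429)
1/(J(h(-24, 29))/(-840122) + 870143) = 1/((133994/429)/(-840122) + 870143) = 1/((133994/429)*(-1/840122) + 870143) = 1/(-66997/180206169 + 870143) = 1/(156805136445170/180206169) = 180206169/156805136445170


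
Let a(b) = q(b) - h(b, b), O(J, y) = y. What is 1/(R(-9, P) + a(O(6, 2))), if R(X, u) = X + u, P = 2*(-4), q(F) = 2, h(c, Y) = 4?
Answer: -1/19 ≈ -0.052632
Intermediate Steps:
P = -8
a(b) = -2 (a(b) = 2 - 1*4 = 2 - 4 = -2)
1/(R(-9, P) + a(O(6, 2))) = 1/((-9 - 8) - 2) = 1/(-17 - 2) = 1/(-19) = -1/19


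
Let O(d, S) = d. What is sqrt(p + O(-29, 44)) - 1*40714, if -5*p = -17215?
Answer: -40714 + sqrt(3414) ≈ -40656.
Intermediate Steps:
p = 3443 (p = -1/5*(-17215) = 3443)
sqrt(p + O(-29, 44)) - 1*40714 = sqrt(3443 - 29) - 1*40714 = sqrt(3414) - 40714 = -40714 + sqrt(3414)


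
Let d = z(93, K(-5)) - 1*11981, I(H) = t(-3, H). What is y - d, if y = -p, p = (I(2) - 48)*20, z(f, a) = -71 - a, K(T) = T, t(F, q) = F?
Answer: 13067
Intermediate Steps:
I(H) = -3
p = -1020 (p = (-3 - 48)*20 = -51*20 = -1020)
d = -12047 (d = (-71 - 1*(-5)) - 1*11981 = (-71 + 5) - 11981 = -66 - 11981 = -12047)
y = 1020 (y = -1*(-1020) = 1020)
y - d = 1020 - 1*(-12047) = 1020 + 12047 = 13067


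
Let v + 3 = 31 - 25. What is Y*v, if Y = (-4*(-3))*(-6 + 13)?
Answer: 252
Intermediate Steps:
Y = 84 (Y = 12*7 = 84)
v = 3 (v = -3 + (31 - 25) = -3 + 6 = 3)
Y*v = 84*3 = 252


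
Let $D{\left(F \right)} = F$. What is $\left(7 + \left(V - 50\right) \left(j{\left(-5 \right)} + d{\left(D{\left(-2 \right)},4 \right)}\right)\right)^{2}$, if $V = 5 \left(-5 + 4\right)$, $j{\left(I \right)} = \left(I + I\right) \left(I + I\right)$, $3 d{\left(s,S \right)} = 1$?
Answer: $\frac{273373156}{9} \approx 3.0375 \cdot 10^{7}$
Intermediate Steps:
$d{\left(s,S \right)} = \frac{1}{3}$ ($d{\left(s,S \right)} = \frac{1}{3} \cdot 1 = \frac{1}{3}$)
$j{\left(I \right)} = 4 I^{2}$ ($j{\left(I \right)} = 2 I 2 I = 4 I^{2}$)
$V = -5$ ($V = 5 \left(-1\right) = -5$)
$\left(7 + \left(V - 50\right) \left(j{\left(-5 \right)} + d{\left(D{\left(-2 \right)},4 \right)}\right)\right)^{2} = \left(7 + \left(-5 - 50\right) \left(4 \left(-5\right)^{2} + \frac{1}{3}\right)\right)^{2} = \left(7 - 55 \left(4 \cdot 25 + \frac{1}{3}\right)\right)^{2} = \left(7 - 55 \left(100 + \frac{1}{3}\right)\right)^{2} = \left(7 - \frac{16555}{3}\right)^{2} = \left(- \frac{16534}{3}\right)^{2} = \frac{273373156}{9}$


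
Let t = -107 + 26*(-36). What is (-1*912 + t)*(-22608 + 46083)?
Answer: -45893625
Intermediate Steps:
t = -1043 (t = -107 - 936 = -1043)
(-1*912 + t)*(-22608 + 46083) = (-1*912 - 1043)*(-22608 + 46083) = (-912 - 1043)*23475 = -1955*23475 = -45893625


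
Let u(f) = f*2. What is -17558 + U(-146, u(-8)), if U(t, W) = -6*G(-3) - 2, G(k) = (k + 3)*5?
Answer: -17560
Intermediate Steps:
G(k) = 15 + 5*k (G(k) = (3 + k)*5 = 15 + 5*k)
u(f) = 2*f
U(t, W) = -2 (U(t, W) = -6*(15 + 5*(-3)) - 2 = -6*(15 - 15) - 2 = -6*0 - 2 = 0 - 2 = -2)
-17558 + U(-146, u(-8)) = -17558 - 2 = -17560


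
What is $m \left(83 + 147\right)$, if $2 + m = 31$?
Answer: $6670$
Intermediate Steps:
$m = 29$ ($m = -2 + 31 = 29$)
$m \left(83 + 147\right) = 29 \left(83 + 147\right) = 29 \cdot 230 = 6670$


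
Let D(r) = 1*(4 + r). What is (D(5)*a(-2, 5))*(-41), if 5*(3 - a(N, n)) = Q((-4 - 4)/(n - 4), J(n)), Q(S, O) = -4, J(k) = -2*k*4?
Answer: -7011/5 ≈ -1402.2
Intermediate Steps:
J(k) = -8*k
a(N, n) = 19/5 (a(N, n) = 3 - 1/5*(-4) = 3 + 4/5 = 19/5)
D(r) = 4 + r
(D(5)*a(-2, 5))*(-41) = ((4 + 5)*(19/5))*(-41) = (9*(19/5))*(-41) = (171/5)*(-41) = -7011/5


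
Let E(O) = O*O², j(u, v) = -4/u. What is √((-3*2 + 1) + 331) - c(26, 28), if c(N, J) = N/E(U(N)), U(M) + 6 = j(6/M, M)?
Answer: 351/171500 + √326 ≈ 18.058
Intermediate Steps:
U(M) = -6 - 2*M/3 (U(M) = -6 - 4*M/6 = -6 - 2*M/3)
E(O) = O³
c(N, J) = N/(-6 - 2*N/3)³ (c(N, J) = N/((-6 - 2*N/3)³) = N/(-6 - 2*N/3)³)
√((-3*2 + 1) + 331) - c(26, 28) = √((-3*2 + 1) + 331) - (-27)*26/(8*(9 + 26)³) = √((-6 + 1) + 331) - (-27)*26/(8*35³) = √(-5 + 331) - (-27)*26/(8*42875) = √326 - 1*(-351/171500) = √326 + 351/171500 = 351/171500 + √326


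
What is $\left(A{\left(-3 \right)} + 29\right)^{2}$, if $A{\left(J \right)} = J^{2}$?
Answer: $1444$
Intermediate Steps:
$\left(A{\left(-3 \right)} + 29\right)^{2} = \left(\left(-3\right)^{2} + 29\right)^{2} = \left(9 + 29\right)^{2} = 38^{2} = 1444$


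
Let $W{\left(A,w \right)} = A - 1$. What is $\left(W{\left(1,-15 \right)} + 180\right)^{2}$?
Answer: $32400$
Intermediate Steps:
$W{\left(A,w \right)} = -1 + A$
$\left(W{\left(1,-15 \right)} + 180\right)^{2} = \left(\left(-1 + 1\right) + 180\right)^{2} = \left(0 + 180\right)^{2} = 180^{2} = 32400$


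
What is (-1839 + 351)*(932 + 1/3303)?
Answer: -1526884912/1101 ≈ -1.3868e+6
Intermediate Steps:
(-1839 + 351)*(932 + 1/3303) = -1488*(932 + 1/3303) = -1488*3078397/3303 = -1526884912/1101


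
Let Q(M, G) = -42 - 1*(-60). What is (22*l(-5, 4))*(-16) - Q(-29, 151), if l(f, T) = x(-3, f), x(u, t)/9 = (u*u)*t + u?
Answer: 152046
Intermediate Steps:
Q(M, G) = 18 (Q(M, G) = -42 + 60 = 18)
x(u, t) = 9*u + 9*t*u² (x(u, t) = 9*((u*u)*t + u) = 9*(u²*t + u) = 9*(t*u² + u) = 9*(u + t*u²) = 9*u + 9*t*u²)
l(f, T) = -27 + 81*f (l(f, T) = 9*(-3)*(1 + f*(-3)) = 9*(-3)*(1 - 3*f) = -27 + 81*f)
(22*l(-5, 4))*(-16) - Q(-29, 151) = (22*(-27 + 81*(-5)))*(-16) - 1*18 = (22*(-27 - 405))*(-16) - 18 = (22*(-432))*(-16) - 18 = -9504*(-16) - 18 = 152064 - 18 = 152046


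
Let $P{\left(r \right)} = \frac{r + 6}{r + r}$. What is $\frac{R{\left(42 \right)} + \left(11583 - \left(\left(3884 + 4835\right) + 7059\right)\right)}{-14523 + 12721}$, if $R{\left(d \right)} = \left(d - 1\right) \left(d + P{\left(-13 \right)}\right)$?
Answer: $\frac{64011}{46852} \approx 1.3662$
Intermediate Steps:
$P{\left(r \right)} = \frac{6 + r}{2 r}$
$R{\left(d \right)} = \left(-1 + d\right) \left(\frac{7}{26} + d\right)$ ($R{\left(d \right)} = \left(d - 1\right) \left(d + \frac{6 - 13}{2 \left(-13\right)}\right) = \left(-1 + d\right) \left(d + \frac{1}{2} \left(- \frac{1}{13}\right) \left(-7\right)\right) = \left(-1 + d\right) \left(d + \frac{7}{26}\right) = \left(-1 + d\right) \left(\frac{7}{26} + d\right)$)
$\frac{R{\left(42 \right)} + \left(11583 - \left(\left(3884 + 4835\right) + 7059\right)\right)}{-14523 + 12721} = \frac{\left(- \frac{7}{26} + 42^{2} - \frac{399}{13}\right) + \left(11583 - \left(\left(3884 + 4835\right) + 7059\right)\right)}{-14523 + 12721} = \frac{\left(- \frac{7}{26} + 1764 - \frac{399}{13}\right) + \left(11583 - \left(8719 + 7059\right)\right)}{-1802} = \left(\frac{45059}{26} + \left(11583 - 15778\right)\right) \left(- \frac{1}{1802}\right) = \left(\frac{45059}{26} - 4195\right) \left(- \frac{1}{1802}\right) = \left(- \frac{64011}{26}\right) \left(- \frac{1}{1802}\right) = \frac{64011}{46852}$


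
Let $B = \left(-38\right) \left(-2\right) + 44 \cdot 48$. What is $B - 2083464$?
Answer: $-2081276$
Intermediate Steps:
$B = 2188$ ($B = 76 + 2112 = 2188$)
$B - 2083464 = 2188 - 2083464 = -2081276$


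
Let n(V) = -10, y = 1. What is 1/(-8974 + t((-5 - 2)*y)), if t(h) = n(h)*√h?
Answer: I/(2*(-4487*I + 5*√7)) ≈ -0.00011143 + 3.2853e-7*I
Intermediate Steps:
t(h) = -10*√h
1/(-8974 + t((-5 - 2)*y)) = 1/(-8974 - 10*√(-5 - 2)) = 1/(-8974 - 10*I*√7)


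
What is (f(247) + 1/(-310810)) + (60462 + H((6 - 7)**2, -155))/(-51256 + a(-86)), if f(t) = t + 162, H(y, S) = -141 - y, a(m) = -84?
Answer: 325382945903/797849270 ≈ 407.83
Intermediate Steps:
f(t) = 162 + t
(f(247) + 1/(-310810)) + (60462 + H((6 - 7)**2, -155))/(-51256 + a(-86)) = ((162 + 247) + 1/(-310810)) + (60462 + (-141 - (6 - 7)**2))/(-51256 - 84) = (409 - 1/310810) + (60462 + (-141 - 1*(-1)**2))/(-51340) = 127121289/310810 + (60462 + (-141 - 1*1))*(-1/51340) = 127121289/310810 + (60462 + (-141 - 1))*(-1/51340) = 127121289/310810 + (60462 - 142)*(-1/51340) = 127121289/310810 + 60320*(-1/51340) = 127121289/310810 - 3016/2567 = 325382945903/797849270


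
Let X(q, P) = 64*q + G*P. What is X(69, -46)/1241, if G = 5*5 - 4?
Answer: 3450/1241 ≈ 2.7800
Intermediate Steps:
G = 21 (G = 25 - 4 = 21)
X(q, P) = 21*P + 64*q (X(q, P) = 64*q + 21*P = 21*P + 64*q)
X(69, -46)/1241 = (21*(-46) + 64*69)/1241 = (-966 + 4416)*(1/1241) = 3450*(1/1241) = 3450/1241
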